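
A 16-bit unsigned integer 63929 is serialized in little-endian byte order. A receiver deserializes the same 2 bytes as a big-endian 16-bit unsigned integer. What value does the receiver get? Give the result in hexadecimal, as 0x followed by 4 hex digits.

63929 in 16-bit hexadecimal is 0xF9B9.
Stored little-endian, the bytes at ascending addresses are B9 F9.
Read back as big-endian, the last byte is least significant, giving 0xB9F9.

0xB9F9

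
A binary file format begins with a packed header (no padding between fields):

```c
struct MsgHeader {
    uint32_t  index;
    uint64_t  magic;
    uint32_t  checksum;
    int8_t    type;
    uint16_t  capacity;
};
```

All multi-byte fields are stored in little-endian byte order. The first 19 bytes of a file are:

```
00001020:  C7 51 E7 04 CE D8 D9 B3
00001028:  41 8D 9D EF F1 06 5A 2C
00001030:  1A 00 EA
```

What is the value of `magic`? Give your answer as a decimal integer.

17266111859738138830

`magic` follows `index` (4 bytes), so it starts at byte offset 4 and occupies 8 bytes.
Bytes at offsets 4..11: CE D8 D9 B3 41 8D 9D EF.
Little-endian stores the least-significant byte at the lowest address.
Reassemble most-significant byte first: EF 9D 8D 41 B3 D9 D8 CE → 0xEF9D8D41B3D9D8CE.
0xEF9D8D41B3D9D8CE = 17266111859738138830.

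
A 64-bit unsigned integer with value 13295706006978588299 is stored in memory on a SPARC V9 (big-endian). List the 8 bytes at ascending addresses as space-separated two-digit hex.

B8 83 D6 2B 6F FC 6E 8B

13295706006978588299 in hexadecimal, padded to 64 bits, is 0xB883D62B6FFC6E8B.
Split into bytes (most-significant first): B8 83 D6 2B 6F FC 6E 8B.
Big-endian: lowest address holds the most-significant byte.
So the memory order matches the most-significant-first order: B8 83 D6 2B 6F FC 6E 8B.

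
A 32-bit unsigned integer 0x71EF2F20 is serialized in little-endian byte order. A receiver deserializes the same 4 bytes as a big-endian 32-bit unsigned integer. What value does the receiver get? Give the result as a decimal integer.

540012401

Stored little-endian, the bytes at ascending addresses are 20 2F EF 71.
Read back as big-endian, the last byte is least significant, giving 0x202FEF71.
0x202FEF71 = 540012401.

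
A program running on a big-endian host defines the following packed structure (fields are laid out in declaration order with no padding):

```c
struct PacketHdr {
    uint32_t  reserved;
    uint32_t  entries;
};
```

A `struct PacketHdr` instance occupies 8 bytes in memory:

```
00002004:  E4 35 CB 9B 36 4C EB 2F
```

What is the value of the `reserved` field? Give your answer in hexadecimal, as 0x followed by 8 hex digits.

`reserved` is the first field, at byte offset 0, occupying 4 bytes.
Bytes at offsets 0..3: E4 35 CB 9B.
Big-endian: lowest address holds the most-significant byte.
The bytes are already most-significant first: 0xE435CB9B.

0xE435CB9B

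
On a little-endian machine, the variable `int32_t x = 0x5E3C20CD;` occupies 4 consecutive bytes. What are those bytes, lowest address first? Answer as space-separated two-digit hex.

CD 20 3C 5E

Split into bytes (most-significant first): 5E 3C 20 CD.
In little-endian order the low byte comes first in memory.
So at ascending addresses the bytes are CD 20 3C 5E.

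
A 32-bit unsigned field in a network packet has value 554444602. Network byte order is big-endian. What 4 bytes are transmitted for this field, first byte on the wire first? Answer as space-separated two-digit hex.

21 0C 27 3A

554444602 in hexadecimal, padded to 32 bits, is 0x210C273A.
Split into bytes (most-significant first): 21 0C 27 3A.
Big-endian stores the most-significant byte at the lowest address.
So the memory order matches the most-significant-first order: 21 0C 27 3A.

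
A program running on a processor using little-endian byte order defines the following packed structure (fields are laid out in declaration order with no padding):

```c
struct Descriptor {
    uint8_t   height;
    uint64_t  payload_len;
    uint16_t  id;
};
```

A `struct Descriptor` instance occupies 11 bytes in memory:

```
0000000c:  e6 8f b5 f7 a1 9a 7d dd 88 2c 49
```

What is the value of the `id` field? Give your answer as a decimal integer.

18732

`id` follows `height` (1 B), `payload_len` (8 B), so it starts at offset 1 + 8 = 9 and occupies 2 bytes.
Bytes at offsets 9..10: 2C 49.
Little-endian: lowest address holds the least-significant byte.
Reassemble most-significant byte first: 49 2C → 0x492C.
0x492C = 18732.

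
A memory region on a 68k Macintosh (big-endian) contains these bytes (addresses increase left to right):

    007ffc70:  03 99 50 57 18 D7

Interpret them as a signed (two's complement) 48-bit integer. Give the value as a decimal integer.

3957012764887

Big-endian: lowest address holds the most-significant byte.
The bytes are already most-significant first: 0x0399505718D7.
0x0399505718D7 = 3957012764887.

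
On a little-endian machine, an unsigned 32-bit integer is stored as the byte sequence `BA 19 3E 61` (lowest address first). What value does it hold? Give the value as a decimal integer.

1631459770

In little-endian order the low byte comes first in memory.
Reassemble most-significant byte first: 61 3E 19 BA → 0x613E19BA.
0x613E19BA = 1631459770.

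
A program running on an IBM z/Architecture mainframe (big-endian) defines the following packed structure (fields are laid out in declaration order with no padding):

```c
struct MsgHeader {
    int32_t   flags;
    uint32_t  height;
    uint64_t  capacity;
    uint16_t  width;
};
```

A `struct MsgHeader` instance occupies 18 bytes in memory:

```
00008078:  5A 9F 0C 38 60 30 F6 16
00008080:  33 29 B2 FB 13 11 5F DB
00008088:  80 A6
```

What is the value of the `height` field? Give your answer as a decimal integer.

1613821462

`height` follows `flags` (4 bytes), so it starts at byte offset 4 and occupies 4 bytes.
Bytes at offsets 4..7: 60 30 F6 16.
Big-endian stores the most-significant byte at the lowest address.
The bytes are already most-significant first: 0x6030F616.
0x6030F616 = 1613821462.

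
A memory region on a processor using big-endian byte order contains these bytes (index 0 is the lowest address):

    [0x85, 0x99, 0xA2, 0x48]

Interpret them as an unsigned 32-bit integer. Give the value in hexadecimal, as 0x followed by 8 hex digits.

0x8599A248

Big-endian stores the most-significant byte at the lowest address.
The bytes are already most-significant first: 0x8599A248.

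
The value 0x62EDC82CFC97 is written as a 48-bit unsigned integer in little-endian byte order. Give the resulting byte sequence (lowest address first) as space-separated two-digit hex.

Split into bytes (most-significant first): 62 ED C8 2C FC 97.
In little-endian order the low byte comes first in memory.
So at ascending addresses the bytes are 97 FC 2C C8 ED 62.

97 FC 2C C8 ED 62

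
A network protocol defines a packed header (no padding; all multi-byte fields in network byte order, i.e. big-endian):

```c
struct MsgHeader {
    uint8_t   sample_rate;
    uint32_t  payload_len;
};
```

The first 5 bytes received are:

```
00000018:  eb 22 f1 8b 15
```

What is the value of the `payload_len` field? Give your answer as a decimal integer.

`payload_len` follows `sample_rate` (1 byte), so it starts at byte offset 1 and occupies 4 bytes.
Bytes at offsets 1..4: 22 F1 8B 15.
Big-endian stores the most-significant byte at the lowest address.
The bytes are already most-significant first: 0x22F18B15.
0x22F18B15 = 586255125.

586255125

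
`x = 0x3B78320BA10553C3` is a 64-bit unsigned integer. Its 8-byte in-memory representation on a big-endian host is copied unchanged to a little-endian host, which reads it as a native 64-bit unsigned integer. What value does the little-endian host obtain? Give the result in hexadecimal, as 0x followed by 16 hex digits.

0xC35305A10B32783B

Stored big-endian, the bytes at ascending addresses are 3B 78 32 0B A1 05 53 C3.
Read back as little-endian, the first byte is least significant, giving 0xC35305A10B32783B.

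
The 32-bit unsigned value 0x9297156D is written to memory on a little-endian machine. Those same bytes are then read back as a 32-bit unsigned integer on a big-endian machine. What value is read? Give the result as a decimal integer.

Stored little-endian, the bytes at ascending addresses are 6D 15 97 92.
Read back as big-endian, the last byte is least significant, giving 0x6D159792.
0x6D159792 = 1830131602.

1830131602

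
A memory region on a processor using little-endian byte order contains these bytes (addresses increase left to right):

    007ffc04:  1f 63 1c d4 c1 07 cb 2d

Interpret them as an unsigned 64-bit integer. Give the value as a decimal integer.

In little-endian order the low byte comes first in memory.
Reassemble most-significant byte first: 2D CB 07 C1 D4 1C 63 1F → 0x2DCB07C1D41C631F.
0x2DCB07C1D41C631F = 3299739681047733023.

3299739681047733023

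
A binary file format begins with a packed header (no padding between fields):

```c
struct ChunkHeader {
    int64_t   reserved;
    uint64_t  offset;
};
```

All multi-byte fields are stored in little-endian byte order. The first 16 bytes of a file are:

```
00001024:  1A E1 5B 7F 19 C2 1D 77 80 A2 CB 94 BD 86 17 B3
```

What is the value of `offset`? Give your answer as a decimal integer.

`offset` follows `reserved` (8 bytes), so it starts at byte offset 8 and occupies 8 bytes.
Bytes at offsets 8..15: 80 A2 CB 94 BD 86 17 B3.
Little-endian stores the least-significant byte at the lowest address.
Reassemble most-significant byte first: B3 17 86 BD 94 CB A2 80 → 0xB31786BD94CBA280.
0xB31786BD94CBA280 = 12904931406056759936.

12904931406056759936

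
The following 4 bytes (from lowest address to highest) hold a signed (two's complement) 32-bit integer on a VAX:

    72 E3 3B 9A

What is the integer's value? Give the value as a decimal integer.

Little-endian: lowest address holds the least-significant byte.
Reassemble most-significant byte first: 9A 3B E3 72 → 0x9A3BE372.
Top bit is set, so as a signed 32-bit value this is 0x9A3BE372 − 2^32 = -1707351182.

-1707351182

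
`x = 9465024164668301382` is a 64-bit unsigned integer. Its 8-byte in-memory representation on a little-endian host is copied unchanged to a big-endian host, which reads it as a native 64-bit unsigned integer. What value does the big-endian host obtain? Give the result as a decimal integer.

9465024164668301382 in 64-bit hexadecimal is 0x835A8554758AE046.
Stored little-endian, the bytes at ascending addresses are 46 E0 8A 75 54 85 5A 83.
Read back as big-endian, the last byte is least significant, giving 0x46E08A7554855A83.
0x46E08A7554855A83 = 5107234213971974787.

5107234213971974787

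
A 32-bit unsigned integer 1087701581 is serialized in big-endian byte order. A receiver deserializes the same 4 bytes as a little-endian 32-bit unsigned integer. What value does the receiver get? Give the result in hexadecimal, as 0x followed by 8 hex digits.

1087701581 in 32-bit hexadecimal is 0x40D5024D.
Stored big-endian, the bytes at ascending addresses are 40 D5 02 4D.
Read back as little-endian, the first byte is least significant, giving 0x4D02D540.

0x4D02D540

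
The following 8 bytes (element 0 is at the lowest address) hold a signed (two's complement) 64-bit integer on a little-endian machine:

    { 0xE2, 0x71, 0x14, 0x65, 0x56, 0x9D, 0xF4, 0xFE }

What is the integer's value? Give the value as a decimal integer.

Little-endian: lowest address holds the least-significant byte.
Reassemble most-significant byte first: FE F4 9D 56 65 14 71 E2 → 0xFEF49D56651471E2.
Top bit is set, so as a signed 64-bit value this is 0xFEF49D56651471E2 − 2^64 = -75262299369868830.

-75262299369868830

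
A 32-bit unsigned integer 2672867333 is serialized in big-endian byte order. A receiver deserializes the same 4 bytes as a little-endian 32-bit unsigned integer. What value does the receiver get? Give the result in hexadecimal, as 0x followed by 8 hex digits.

0x05B8509F

2672867333 in 32-bit hexadecimal is 0x9F50B805.
Stored big-endian, the bytes at ascending addresses are 9F 50 B8 05.
Read back as little-endian, the first byte is least significant, giving 0x05B8509F.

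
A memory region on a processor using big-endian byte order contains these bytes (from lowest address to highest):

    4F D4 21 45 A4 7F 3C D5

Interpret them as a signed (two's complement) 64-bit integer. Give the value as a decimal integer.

5752259207055228117

Big-endian stores the most-significant byte at the lowest address.
The bytes are already most-significant first: 0x4FD42145A47F3CD5.
0x4FD42145A47F3CD5 = 5752259207055228117.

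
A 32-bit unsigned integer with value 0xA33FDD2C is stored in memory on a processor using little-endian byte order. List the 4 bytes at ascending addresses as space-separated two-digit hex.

Split into bytes (most-significant first): A3 3F DD 2C.
In little-endian order the low byte comes first in memory.
So at ascending addresses the bytes are 2C DD 3F A3.

2C DD 3F A3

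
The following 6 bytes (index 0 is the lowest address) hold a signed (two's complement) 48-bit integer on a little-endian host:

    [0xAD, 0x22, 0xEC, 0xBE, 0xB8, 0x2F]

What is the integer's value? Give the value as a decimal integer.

52470523634349

In little-endian order the low byte comes first in memory.
Reassemble most-significant byte first: 2F B8 BE EC 22 AD → 0x2FB8BEEC22AD.
0x2FB8BEEC22AD = 52470523634349.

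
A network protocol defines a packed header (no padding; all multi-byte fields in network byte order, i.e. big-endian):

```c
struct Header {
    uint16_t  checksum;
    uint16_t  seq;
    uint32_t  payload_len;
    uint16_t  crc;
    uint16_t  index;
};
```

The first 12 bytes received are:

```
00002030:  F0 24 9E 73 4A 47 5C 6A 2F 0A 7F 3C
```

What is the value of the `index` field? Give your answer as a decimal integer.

32572

`index` follows `checksum` (2 B), `seq` (2 B), `payload_len` (4 B), `crc` (2 B), so it starts at offset 2 + 2 + 4 + 2 = 10 and occupies 2 bytes.
Bytes at offsets 10..11: 7F 3C.
In big-endian order the high byte comes first in memory.
The bytes are already most-significant first: 0x7F3C.
0x7F3C = 32572.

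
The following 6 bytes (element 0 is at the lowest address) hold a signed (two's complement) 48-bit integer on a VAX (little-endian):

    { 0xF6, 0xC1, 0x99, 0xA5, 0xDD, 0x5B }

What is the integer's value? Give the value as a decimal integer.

101007524217334

Little-endian: lowest address holds the least-significant byte.
Reassemble most-significant byte first: 5B DD A5 99 C1 F6 → 0x5BDDA599C1F6.
0x5BDDA599C1F6 = 101007524217334.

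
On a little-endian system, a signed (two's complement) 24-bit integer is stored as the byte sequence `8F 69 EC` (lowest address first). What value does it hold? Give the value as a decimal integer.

-1283697

Little-endian stores the least-significant byte at the lowest address.
Reassemble most-significant byte first: EC 69 8F → 0xEC698F.
Top bit is set, so as a signed 24-bit value this is 0xEC698F − 2^24 = -1283697.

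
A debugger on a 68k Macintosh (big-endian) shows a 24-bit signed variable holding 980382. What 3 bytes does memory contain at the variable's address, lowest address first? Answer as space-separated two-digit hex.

980382 in hexadecimal, padded to 24 bits, is 0x0EF59E.
Split into bytes (most-significant first): 0E F5 9E.
Big-endian: lowest address holds the most-significant byte.
So the memory order matches the most-significant-first order: 0E F5 9E.

0E F5 9E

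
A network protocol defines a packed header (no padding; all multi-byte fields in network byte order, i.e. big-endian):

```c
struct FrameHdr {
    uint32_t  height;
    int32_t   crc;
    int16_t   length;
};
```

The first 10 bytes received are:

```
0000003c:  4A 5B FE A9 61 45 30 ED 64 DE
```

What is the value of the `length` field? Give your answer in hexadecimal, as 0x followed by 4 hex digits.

0x64DE

`length` follows `height` (4 B), `crc` (4 B), so it starts at offset 4 + 4 = 8 and occupies 2 bytes.
Bytes at offsets 8..9: 64 DE.
Big-endian: lowest address holds the most-significant byte.
The bytes are already most-significant first: 0x64DE.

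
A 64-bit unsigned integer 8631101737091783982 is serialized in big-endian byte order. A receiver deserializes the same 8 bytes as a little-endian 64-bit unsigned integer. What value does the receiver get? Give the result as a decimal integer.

3377027795658327927

8631101737091783982 in 64-bit hexadecimal is 0x77C7D54CE39CDD2E.
Stored big-endian, the bytes at ascending addresses are 77 C7 D5 4C E3 9C DD 2E.
Read back as little-endian, the first byte is least significant, giving 0x2EDD9CE34CD5C777.
0x2EDD9CE34CD5C777 = 3377027795658327927.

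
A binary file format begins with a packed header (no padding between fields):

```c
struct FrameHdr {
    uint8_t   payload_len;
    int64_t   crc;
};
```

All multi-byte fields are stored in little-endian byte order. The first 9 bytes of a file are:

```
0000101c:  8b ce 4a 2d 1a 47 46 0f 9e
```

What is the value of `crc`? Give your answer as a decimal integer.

`crc` follows `payload_len` (1 byte), so it starts at byte offset 1 and occupies 8 bytes.
Bytes at offsets 1..8: CE 4A 2D 1A 47 46 0F 9E.
Little-endian stores the least-significant byte at the lowest address.
Reassemble most-significant byte first: 9E 0F 46 47 1A 2D 4A CE → 0x9E0F46471A2D4ACE.
Top bit is set, so as a signed 64-bit value this is 0x9E0F46471A2D4ACE − 2^64 = -7057344819870479666.

-7057344819870479666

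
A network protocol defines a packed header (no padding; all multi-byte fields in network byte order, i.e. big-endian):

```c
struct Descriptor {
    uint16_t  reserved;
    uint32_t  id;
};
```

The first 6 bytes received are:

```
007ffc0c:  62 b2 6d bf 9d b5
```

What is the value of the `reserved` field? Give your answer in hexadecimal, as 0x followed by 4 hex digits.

0x62B2

`reserved` is the first field, at byte offset 0, occupying 2 bytes.
Bytes at offsets 0..1: 62 B2.
Big-endian stores the most-significant byte at the lowest address.
The bytes are already most-significant first: 0x62B2.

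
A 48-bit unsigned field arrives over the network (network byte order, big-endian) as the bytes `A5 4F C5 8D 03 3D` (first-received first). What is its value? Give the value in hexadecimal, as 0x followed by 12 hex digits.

Big-endian stores the most-significant byte at the lowest address.
The bytes are already most-significant first: 0xA54FC58D033D.

0xA54FC58D033D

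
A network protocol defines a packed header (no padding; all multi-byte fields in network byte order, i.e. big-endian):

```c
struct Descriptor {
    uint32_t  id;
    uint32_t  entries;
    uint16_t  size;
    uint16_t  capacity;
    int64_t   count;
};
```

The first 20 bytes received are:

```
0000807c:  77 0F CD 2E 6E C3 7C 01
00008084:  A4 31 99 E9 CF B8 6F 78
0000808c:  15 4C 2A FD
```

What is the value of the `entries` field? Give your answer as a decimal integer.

`entries` follows `id` (4 bytes), so it starts at byte offset 4 and occupies 4 bytes.
Bytes at offsets 4..7: 6E C3 7C 01.
In big-endian order the high byte comes first in memory.
The bytes are already most-significant first: 0x6EC37C01.
0x6EC37C01 = 1858305025.

1858305025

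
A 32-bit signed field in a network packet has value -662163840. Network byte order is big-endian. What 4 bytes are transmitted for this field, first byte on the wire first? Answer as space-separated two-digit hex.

D8 88 2E 80

Two's complement of -662163840 in 32 bits: 662163840 = 0x2777D180; invert → 0xD8882E7F; add 1 → 0xD8882E80.
Split into bytes (most-significant first): D8 88 2E 80.
In big-endian order the high byte comes first in memory.
So the memory order matches the most-significant-first order: D8 88 2E 80.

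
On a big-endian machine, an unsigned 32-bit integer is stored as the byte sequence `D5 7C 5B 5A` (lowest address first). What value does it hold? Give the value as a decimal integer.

Big-endian: lowest address holds the most-significant byte.
The bytes are already most-significant first: 0xD57C5B5A.
0xD57C5B5A = 3581696858.

3581696858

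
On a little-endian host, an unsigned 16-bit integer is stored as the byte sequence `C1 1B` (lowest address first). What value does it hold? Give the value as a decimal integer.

Little-endian stores the least-significant byte at the lowest address.
Reassemble most-significant byte first: 1B C1 → 0x1BC1.
0x1BC1 = 7105.

7105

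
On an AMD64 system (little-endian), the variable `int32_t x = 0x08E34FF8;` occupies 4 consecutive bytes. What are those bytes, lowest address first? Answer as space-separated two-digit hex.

Split into bytes (most-significant first): 08 E3 4F F8.
Little-endian: lowest address holds the least-significant byte.
So at ascending addresses the bytes are F8 4F E3 08.

F8 4F E3 08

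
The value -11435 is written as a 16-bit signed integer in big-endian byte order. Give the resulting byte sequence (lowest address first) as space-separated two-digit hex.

Two's complement of -11435 in 16 bits: 11435 = 0x2CAB; invert → 0xD354; add 1 → 0xD355.
Split into bytes (most-significant first): D3 55.
Big-endian: lowest address holds the most-significant byte.
So the memory order matches the most-significant-first order: D3 55.

D3 55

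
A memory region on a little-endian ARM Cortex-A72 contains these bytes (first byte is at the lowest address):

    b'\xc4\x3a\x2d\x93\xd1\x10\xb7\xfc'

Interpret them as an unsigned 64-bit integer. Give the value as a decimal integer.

18210042110599314116

In little-endian order the low byte comes first in memory.
Reassemble most-significant byte first: FC B7 10 D1 93 2D 3A C4 → 0xFCB710D1932D3AC4.
0xFCB710D1932D3AC4 = 18210042110599314116.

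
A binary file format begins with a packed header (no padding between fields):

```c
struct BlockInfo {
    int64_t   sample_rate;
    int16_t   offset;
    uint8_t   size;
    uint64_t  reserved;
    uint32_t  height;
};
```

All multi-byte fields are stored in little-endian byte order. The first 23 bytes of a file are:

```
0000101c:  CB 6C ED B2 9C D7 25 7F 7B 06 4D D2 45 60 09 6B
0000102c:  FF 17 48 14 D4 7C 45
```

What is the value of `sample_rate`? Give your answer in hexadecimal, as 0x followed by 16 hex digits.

0x7F25D79CB2ED6CCB

`sample_rate` is the first field, at byte offset 0, occupying 8 bytes.
Bytes at offsets 0..7: CB 6C ED B2 9C D7 25 7F.
Little-endian stores the least-significant byte at the lowest address.
Reassemble most-significant byte first: 7F 25 D7 9C B2 ED 6C CB → 0x7F25D79CB2ED6CCB.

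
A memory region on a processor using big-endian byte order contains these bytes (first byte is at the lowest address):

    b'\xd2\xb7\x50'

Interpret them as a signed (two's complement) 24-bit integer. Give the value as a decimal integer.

In big-endian order the high byte comes first in memory.
The bytes are already most-significant first: 0xD2B750.
Top bit is set, so as a signed 24-bit value this is 0xD2B750 − 2^24 = -2967728.

-2967728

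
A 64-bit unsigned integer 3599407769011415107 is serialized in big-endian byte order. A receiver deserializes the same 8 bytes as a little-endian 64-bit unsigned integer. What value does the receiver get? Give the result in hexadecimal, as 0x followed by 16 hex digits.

3599407769011415107 in 64-bit hexadecimal is 0x31F3AA4BA1B4E843.
Stored big-endian, the bytes at ascending addresses are 31 F3 AA 4B A1 B4 E8 43.
Read back as little-endian, the first byte is least significant, giving 0x43E8B4A14BAAF331.

0x43E8B4A14BAAF331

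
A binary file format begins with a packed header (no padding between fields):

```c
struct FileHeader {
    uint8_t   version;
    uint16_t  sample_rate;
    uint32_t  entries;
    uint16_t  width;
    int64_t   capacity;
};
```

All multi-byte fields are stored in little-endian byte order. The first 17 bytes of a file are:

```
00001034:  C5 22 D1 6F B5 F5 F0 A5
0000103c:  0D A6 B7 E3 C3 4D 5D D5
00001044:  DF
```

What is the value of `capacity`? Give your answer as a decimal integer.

-2317843844631906394

`capacity` follows `version` (1 B), `sample_rate` (2 B), `entries` (4 B), `width` (2 B), so it starts at offset 1 + 2 + 4 + 2 = 9 and occupies 8 bytes.
Bytes at offsets 9..16: A6 B7 E3 C3 4D 5D D5 DF.
Little-endian stores the least-significant byte at the lowest address.
Reassemble most-significant byte first: DF D5 5D 4D C3 E3 B7 A6 → 0xDFD55D4DC3E3B7A6.
Top bit is set, so as a signed 64-bit value this is 0xDFD55D4DC3E3B7A6 − 2^64 = -2317843844631906394.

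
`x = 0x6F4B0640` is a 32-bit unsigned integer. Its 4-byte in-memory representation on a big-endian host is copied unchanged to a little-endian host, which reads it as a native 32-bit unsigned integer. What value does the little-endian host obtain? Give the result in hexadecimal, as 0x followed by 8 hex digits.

Stored big-endian, the bytes at ascending addresses are 6F 4B 06 40.
Read back as little-endian, the first byte is least significant, giving 0x40064B6F.

0x40064B6F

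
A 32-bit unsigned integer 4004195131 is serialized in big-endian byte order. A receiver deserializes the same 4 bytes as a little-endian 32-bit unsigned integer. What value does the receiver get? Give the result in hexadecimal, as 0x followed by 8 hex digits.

4004195131 in 32-bit hexadecimal is 0xEEAB2B3B.
Stored big-endian, the bytes at ascending addresses are EE AB 2B 3B.
Read back as little-endian, the first byte is least significant, giving 0x3B2BABEE.

0x3B2BABEE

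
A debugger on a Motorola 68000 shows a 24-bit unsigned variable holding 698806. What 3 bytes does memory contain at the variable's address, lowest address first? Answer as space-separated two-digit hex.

0A A9 B6

698806 in hexadecimal, padded to 24 bits, is 0x0AA9B6.
Split into bytes (most-significant first): 0A A9 B6.
Big-endian: lowest address holds the most-significant byte.
So the memory order matches the most-significant-first order: 0A A9 B6.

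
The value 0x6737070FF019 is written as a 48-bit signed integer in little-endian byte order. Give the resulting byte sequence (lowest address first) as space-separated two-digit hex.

19 F0 0F 07 37 67

Split into bytes (most-significant first): 67 37 07 0F F0 19.
In little-endian order the low byte comes first in memory.
So at ascending addresses the bytes are 19 F0 0F 07 37 67.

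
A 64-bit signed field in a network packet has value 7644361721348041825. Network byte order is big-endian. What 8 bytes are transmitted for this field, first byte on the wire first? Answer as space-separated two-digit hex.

7644361721348041825 in hexadecimal, padded to 64 bits, is 0x6A163A7BE78B2C61.
Split into bytes (most-significant first): 6A 16 3A 7B E7 8B 2C 61.
Big-endian: lowest address holds the most-significant byte.
So the memory order matches the most-significant-first order: 6A 16 3A 7B E7 8B 2C 61.

6A 16 3A 7B E7 8B 2C 61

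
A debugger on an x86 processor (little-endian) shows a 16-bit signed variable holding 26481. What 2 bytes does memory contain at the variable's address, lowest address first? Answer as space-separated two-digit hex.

71 67

26481 in hexadecimal, padded to 16 bits, is 0x6771.
Split into bytes (most-significant first): 67 71.
In little-endian order the low byte comes first in memory.
So at ascending addresses the bytes are 71 67.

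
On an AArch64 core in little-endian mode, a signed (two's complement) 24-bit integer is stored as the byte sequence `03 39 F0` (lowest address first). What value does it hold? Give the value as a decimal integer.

In little-endian order the low byte comes first in memory.
Reassemble most-significant byte first: F0 39 03 → 0xF03903.
Top bit is set, so as a signed 24-bit value this is 0xF03903 − 2^24 = -1033981.

-1033981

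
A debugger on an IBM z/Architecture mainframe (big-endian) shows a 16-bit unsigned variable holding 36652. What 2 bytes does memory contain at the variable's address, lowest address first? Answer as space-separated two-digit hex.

36652 in hexadecimal, padded to 16 bits, is 0x8F2C.
Split into bytes (most-significant first): 8F 2C.
Big-endian: lowest address holds the most-significant byte.
So the memory order matches the most-significant-first order: 8F 2C.

8F 2C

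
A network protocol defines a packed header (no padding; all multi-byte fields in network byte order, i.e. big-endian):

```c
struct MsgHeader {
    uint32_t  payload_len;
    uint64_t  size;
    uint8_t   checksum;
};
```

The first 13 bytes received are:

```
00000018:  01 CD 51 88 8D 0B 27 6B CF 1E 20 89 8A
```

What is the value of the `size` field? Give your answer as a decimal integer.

10163260328081498249

`size` follows `payload_len` (4 bytes), so it starts at byte offset 4 and occupies 8 bytes.
Bytes at offsets 4..11: 8D 0B 27 6B CF 1E 20 89.
Big-endian stores the most-significant byte at the lowest address.
The bytes are already most-significant first: 0x8D0B276BCF1E2089.
0x8D0B276BCF1E2089 = 10163260328081498249.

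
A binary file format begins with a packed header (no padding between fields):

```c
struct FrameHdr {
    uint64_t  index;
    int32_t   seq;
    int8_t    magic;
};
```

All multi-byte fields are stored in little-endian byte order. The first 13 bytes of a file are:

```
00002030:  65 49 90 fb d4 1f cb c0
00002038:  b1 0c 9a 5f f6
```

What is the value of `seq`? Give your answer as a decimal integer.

`seq` follows `index` (8 bytes), so it starts at byte offset 8 and occupies 4 bytes.
Bytes at offsets 8..11: B1 0C 9A 5F.
Little-endian: lowest address holds the least-significant byte.
Reassemble most-significant byte first: 5F 9A 0C B1 → 0x5F9A0CB1.
0x5F9A0CB1 = 1603931313.

1603931313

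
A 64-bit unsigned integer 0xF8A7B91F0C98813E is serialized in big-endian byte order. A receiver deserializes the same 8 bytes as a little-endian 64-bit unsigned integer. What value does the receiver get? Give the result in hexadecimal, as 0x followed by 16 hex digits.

Stored big-endian, the bytes at ascending addresses are F8 A7 B9 1F 0C 98 81 3E.
Read back as little-endian, the first byte is least significant, giving 0x3E81980C1FB9A7F8.

0x3E81980C1FB9A7F8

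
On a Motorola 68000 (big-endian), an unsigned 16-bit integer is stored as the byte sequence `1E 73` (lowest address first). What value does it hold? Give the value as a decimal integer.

7795

In big-endian order the high byte comes first in memory.
The bytes are already most-significant first: 0x1E73.
0x1E73 = 7795.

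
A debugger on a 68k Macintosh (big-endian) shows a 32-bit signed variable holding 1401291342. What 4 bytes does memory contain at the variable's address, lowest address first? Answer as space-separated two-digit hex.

53 86 02 4E

1401291342 in hexadecimal, padded to 32 bits, is 0x5386024E.
Split into bytes (most-significant first): 53 86 02 4E.
In big-endian order the high byte comes first in memory.
So the memory order matches the most-significant-first order: 53 86 02 4E.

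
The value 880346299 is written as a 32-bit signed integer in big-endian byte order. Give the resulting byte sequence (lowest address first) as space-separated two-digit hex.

34 79 04 BB

880346299 in hexadecimal, padded to 32 bits, is 0x347904BB.
Split into bytes (most-significant first): 34 79 04 BB.
Big-endian stores the most-significant byte at the lowest address.
So the memory order matches the most-significant-first order: 34 79 04 BB.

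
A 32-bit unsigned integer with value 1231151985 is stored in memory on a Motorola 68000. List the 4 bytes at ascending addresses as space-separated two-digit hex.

49 61 E3 71

1231151985 in hexadecimal, padded to 32 bits, is 0x4961E371.
Split into bytes (most-significant first): 49 61 E3 71.
Big-endian stores the most-significant byte at the lowest address.
So the memory order matches the most-significant-first order: 49 61 E3 71.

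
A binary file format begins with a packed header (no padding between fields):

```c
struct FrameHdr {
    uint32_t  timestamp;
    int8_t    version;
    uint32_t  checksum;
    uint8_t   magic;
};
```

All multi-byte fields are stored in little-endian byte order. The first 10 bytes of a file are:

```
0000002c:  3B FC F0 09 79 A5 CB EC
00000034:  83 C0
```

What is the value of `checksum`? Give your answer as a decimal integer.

2213333925

`checksum` follows `timestamp` (4 B), `version` (1 B), so it starts at offset 4 + 1 = 5 and occupies 4 bytes.
Bytes at offsets 5..8: A5 CB EC 83.
Little-endian: lowest address holds the least-significant byte.
Reassemble most-significant byte first: 83 EC CB A5 → 0x83ECCBA5.
0x83ECCBA5 = 2213333925.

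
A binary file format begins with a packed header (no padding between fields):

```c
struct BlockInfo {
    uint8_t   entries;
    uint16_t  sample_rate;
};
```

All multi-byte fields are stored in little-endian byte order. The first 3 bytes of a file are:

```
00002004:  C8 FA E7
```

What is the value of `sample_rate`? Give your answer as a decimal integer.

59386

`sample_rate` follows `entries` (1 byte), so it starts at byte offset 1 and occupies 2 bytes.
Bytes at offsets 1..2: FA E7.
Little-endian: lowest address holds the least-significant byte.
Reassemble most-significant byte first: E7 FA → 0xE7FA.
0xE7FA = 59386.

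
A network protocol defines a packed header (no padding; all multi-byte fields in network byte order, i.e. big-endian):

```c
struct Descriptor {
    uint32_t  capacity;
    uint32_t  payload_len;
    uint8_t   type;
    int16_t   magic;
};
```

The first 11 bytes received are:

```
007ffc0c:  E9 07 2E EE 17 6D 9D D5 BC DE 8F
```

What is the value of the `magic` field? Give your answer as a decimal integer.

`magic` follows `capacity` (4 B), `payload_len` (4 B), `type` (1 B), so it starts at offset 4 + 4 + 1 = 9 and occupies 2 bytes.
Bytes at offsets 9..10: DE 8F.
Big-endian stores the most-significant byte at the lowest address.
The bytes are already most-significant first: 0xDE8F.
Top bit is set, so as a signed 16-bit value this is 0xDE8F − 2^16 = -8561.

-8561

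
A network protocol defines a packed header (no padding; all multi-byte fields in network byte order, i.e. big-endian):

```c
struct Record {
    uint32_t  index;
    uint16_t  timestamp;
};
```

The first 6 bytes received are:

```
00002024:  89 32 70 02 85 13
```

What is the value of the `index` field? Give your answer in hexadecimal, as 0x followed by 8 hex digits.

0x89327002

`index` is the first field, at byte offset 0, occupying 4 bytes.
Bytes at offsets 0..3: 89 32 70 02.
In big-endian order the high byte comes first in memory.
The bytes are already most-significant first: 0x89327002.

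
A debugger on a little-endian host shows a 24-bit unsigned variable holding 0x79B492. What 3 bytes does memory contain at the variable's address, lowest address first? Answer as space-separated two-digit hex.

92 B4 79

Split into bytes (most-significant first): 79 B4 92.
Little-endian stores the least-significant byte at the lowest address.
So at ascending addresses the bytes are 92 B4 79.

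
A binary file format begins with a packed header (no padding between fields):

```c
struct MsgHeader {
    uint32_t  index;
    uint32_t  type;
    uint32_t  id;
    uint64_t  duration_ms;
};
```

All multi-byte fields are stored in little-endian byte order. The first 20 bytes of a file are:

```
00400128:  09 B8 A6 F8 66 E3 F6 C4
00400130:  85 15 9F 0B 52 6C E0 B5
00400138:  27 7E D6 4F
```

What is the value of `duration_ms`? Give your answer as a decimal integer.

`duration_ms` follows `index` (4 B), `type` (4 B), `id` (4 B), so it starts at offset 4 + 4 + 4 = 12 and occupies 8 bytes.
Bytes at offsets 12..19: 52 6C E0 B5 27 7E D6 4F.
Little-endian stores the least-significant byte at the lowest address.
Reassemble most-significant byte first: 4F D6 7E 27 B5 E0 6C 52 → 0x4FD67E27B5E06C52.
0x4FD67E27B5E06C52 = 5752924283032595538.

5752924283032595538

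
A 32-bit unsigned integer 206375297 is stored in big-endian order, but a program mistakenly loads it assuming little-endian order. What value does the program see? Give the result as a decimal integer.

2164870412

206375297 in 32-bit hexadecimal is 0x0C4D0981.
Stored big-endian, the bytes at ascending addresses are 0C 4D 09 81.
Read back as little-endian, the first byte is least significant, giving 0x81094D0C.
0x81094D0C = 2164870412.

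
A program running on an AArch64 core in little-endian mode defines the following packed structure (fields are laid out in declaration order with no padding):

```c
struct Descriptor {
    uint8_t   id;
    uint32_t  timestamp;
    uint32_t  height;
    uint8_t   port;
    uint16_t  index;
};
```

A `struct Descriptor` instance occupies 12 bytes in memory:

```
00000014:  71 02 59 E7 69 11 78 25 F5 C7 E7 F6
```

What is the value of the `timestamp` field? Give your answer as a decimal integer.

1776769282

`timestamp` follows `id` (1 byte), so it starts at byte offset 1 and occupies 4 bytes.
Bytes at offsets 1..4: 02 59 E7 69.
Little-endian: lowest address holds the least-significant byte.
Reassemble most-significant byte first: 69 E7 59 02 → 0x69E75902.
0x69E75902 = 1776769282.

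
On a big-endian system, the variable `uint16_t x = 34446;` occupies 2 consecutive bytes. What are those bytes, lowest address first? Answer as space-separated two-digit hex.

86 8E

34446 in hexadecimal, padded to 16 bits, is 0x868E.
Split into bytes (most-significant first): 86 8E.
In big-endian order the high byte comes first in memory.
So the memory order matches the most-significant-first order: 86 8E.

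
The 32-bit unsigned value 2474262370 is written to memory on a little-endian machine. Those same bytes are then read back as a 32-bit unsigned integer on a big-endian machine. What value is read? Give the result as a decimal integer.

2474262370 in 32-bit hexadecimal is 0x937A3F62.
Stored little-endian, the bytes at ascending addresses are 62 3F 7A 93.
Read back as big-endian, the last byte is least significant, giving 0x623F7A93.
0x623F7A93 = 1648327315.

1648327315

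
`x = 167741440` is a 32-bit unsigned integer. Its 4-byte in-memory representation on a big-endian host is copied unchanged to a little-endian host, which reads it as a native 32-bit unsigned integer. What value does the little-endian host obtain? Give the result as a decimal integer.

167741440 in 32-bit hexadecimal is 0x09FF8800.
Stored big-endian, the bytes at ascending addresses are 09 FF 88 00.
Read back as little-endian, the first byte is least significant, giving 0x0088FF09.
0x0088FF09 = 8978185.

8978185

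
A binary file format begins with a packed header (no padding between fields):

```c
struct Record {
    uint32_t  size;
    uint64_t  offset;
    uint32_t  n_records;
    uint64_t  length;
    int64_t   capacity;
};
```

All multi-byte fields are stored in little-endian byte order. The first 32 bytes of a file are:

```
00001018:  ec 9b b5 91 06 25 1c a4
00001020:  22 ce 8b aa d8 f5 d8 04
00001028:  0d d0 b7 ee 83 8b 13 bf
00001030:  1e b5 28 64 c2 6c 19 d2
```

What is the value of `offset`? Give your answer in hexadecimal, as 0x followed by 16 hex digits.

0xAA8BCE22A41C2506

`offset` follows `size` (4 bytes), so it starts at byte offset 4 and occupies 8 bytes.
Bytes at offsets 4..11: 06 25 1C A4 22 CE 8B AA.
In little-endian order the low byte comes first in memory.
Reassemble most-significant byte first: AA 8B CE 22 A4 1C 25 06 → 0xAA8BCE22A41C2506.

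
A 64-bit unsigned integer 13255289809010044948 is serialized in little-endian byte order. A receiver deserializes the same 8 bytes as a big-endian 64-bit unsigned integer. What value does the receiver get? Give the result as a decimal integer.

1454915622516290743

13255289809010044948 in 64-bit hexadecimal is 0xB7F43FDA0CE63014.
Stored little-endian, the bytes at ascending addresses are 14 30 E6 0C DA 3F F4 B7.
Read back as big-endian, the last byte is least significant, giving 0x1430E60CDA3FF4B7.
0x1430E60CDA3FF4B7 = 1454915622516290743.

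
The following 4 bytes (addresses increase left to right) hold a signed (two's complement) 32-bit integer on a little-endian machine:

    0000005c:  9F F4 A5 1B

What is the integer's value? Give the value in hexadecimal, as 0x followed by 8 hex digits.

0x1BA5F49F

Little-endian: lowest address holds the least-significant byte.
Reassemble most-significant byte first: 1B A5 F4 9F → 0x1BA5F49F.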